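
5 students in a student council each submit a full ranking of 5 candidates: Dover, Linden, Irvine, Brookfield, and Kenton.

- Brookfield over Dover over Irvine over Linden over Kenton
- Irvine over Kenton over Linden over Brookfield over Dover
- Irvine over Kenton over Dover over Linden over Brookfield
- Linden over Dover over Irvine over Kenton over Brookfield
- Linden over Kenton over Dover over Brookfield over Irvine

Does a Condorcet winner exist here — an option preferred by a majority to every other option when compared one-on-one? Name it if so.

Head-to-head results (5 voters total):
Dover vs Linden: Linden wins 3–2.
Dover vs Irvine: Dover wins 3–2.
Dover vs Brookfield: Dover wins 3–2.
Dover vs Kenton: Kenton wins 3–2.
Linden vs Irvine: Irvine wins 3–2.
Linden vs Brookfield: Linden wins 4–1.
Linden vs Kenton: Linden wins 3–2.
Irvine vs Brookfield: Irvine wins 3–2.
Irvine vs Kenton: Irvine wins 4–1.
Brookfield vs Kenton: Kenton wins 4–1.
No candidate beats all others: Dover beats Irvine beats Linden beats Dover, a majority cycle.

There is no Condorcet winner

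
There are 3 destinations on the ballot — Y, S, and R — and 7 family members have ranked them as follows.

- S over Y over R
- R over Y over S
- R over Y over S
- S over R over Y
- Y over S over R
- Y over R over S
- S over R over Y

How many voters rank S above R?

4

Ballots ranking S above R: 4.
Ballots ranking R above S: 3.
So 4 of 7 voters prefer S to R.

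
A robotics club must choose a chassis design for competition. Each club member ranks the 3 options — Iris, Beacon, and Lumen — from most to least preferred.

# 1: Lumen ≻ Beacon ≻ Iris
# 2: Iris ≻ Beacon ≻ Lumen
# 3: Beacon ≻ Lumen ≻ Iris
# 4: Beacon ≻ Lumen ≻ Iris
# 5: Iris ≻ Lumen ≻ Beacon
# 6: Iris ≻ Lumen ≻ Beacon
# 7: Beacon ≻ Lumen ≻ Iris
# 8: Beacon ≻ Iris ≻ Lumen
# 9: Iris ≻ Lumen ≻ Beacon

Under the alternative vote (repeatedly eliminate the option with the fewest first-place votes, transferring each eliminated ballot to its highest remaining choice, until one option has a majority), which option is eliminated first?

Round 1: Iris 4, Beacon 4, Lumen 1. Lumen has the fewest and is eliminated.
Round 2: Beacon 5, Iris 4. Beacon has a majority.

Lumen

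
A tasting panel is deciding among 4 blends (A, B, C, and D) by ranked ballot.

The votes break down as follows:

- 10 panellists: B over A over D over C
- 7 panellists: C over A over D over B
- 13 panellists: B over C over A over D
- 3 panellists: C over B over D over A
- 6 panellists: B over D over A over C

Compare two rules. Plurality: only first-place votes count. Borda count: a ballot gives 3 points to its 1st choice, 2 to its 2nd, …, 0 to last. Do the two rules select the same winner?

Yes

Plurality first-place counts: A 0, B 29, C 10, D 0 → B.
Borda totals: A 53, B 93, C 56, D 32 → B.
The two rules agree on B.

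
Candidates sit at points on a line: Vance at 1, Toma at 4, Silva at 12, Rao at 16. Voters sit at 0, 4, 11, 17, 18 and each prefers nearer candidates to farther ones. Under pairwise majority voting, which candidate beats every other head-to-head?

With single-peaked preferences on a line, the Condorcet winner is the candidate closest to the median voter.
The median voter (position 11) is closest to Silva at 12.
Check: Silva vs Rao — voters closer to Silva: 3 of 5.

Silva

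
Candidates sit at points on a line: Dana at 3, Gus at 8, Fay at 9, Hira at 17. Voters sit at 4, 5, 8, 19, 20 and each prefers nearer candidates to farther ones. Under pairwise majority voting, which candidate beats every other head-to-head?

With single-peaked preferences on a line, the Condorcet winner is the candidate closest to the median voter.
The median voter (position 8) is closest to Gus at 8.
Check: Gus vs Hira — voters closer to Gus: 3 of 5.

Gus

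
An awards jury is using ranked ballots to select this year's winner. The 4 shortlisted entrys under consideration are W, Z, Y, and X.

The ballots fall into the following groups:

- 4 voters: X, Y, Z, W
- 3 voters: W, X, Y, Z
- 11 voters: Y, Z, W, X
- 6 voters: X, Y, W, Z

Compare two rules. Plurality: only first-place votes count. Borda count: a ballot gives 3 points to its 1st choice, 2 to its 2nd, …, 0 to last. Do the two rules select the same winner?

Plurality first-place counts: W 3, Z 0, Y 11, X 10 → Y.
Borda totals: W 26, Z 26, Y 56, X 36 → Y.
The two rules agree on Y.

Yes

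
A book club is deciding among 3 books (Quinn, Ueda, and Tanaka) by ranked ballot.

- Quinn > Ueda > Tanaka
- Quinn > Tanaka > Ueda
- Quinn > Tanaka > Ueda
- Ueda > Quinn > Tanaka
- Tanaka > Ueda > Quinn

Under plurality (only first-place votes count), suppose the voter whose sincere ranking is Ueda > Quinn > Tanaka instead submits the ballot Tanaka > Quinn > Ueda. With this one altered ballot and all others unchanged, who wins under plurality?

Quinn

First-place totals with the altered ballot: Quinn 3, Ueda 0, Tanaka 2.
The winner is unchanged: still Quinn.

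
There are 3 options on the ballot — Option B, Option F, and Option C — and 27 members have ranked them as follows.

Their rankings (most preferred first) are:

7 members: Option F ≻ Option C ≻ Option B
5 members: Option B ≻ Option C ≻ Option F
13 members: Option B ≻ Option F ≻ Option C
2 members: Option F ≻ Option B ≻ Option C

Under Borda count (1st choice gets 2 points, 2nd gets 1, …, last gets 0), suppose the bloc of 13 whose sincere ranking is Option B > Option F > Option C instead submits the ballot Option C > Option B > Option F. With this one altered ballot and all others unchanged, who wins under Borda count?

Borda totals with the altered ballot: Option B 25, Option F 18, Option C 38.
The switch changes the winner from Option B to Option C.

Option C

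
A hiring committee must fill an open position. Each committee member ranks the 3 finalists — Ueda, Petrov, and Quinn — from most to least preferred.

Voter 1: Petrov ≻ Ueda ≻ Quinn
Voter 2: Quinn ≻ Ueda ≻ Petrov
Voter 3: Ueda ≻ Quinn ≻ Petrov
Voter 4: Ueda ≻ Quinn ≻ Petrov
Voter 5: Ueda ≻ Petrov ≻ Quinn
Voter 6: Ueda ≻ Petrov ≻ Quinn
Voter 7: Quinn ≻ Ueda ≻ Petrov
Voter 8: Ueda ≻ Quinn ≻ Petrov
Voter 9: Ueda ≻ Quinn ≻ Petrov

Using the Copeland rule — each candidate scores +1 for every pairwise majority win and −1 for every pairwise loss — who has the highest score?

Pairwise results:
  Ueda vs Petrov: Ueda wins 8–1.
  Ueda vs Quinn: Ueda wins 7–2.
  Petrov vs Quinn: Quinn wins 6–3.
Copeland scores (wins − losses):
  Ueda: 2 − 0 = 2
  Petrov: 0 − 2 = -2
  Quinn: 1 − 1 = 0
Ueda has the best Copeland score.

Ueda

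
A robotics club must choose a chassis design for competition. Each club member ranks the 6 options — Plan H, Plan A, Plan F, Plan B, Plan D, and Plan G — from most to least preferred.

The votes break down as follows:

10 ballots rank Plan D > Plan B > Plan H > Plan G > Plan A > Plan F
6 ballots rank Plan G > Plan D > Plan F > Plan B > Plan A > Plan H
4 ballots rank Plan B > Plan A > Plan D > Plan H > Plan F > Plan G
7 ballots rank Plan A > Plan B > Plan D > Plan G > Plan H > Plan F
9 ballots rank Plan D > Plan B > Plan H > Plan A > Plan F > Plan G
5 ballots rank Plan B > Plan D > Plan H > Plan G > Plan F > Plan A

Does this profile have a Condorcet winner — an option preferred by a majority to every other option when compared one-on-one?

Yes

Head-to-head results (41 voters total):
Plan H vs Plan A: Plan H wins 24–17.
Plan H vs Plan F: Plan H wins 35–6.
Plan H vs Plan B: Plan B wins 41–0.
Plan H vs Plan D: Plan D wins 41–0.
Plan H vs Plan G: Plan H wins 28–13.
Plan A vs Plan F: Plan A wins 30–11.
Plan A vs Plan B: Plan B wins 34–7.
Plan A vs Plan D: Plan D wins 30–11.
Plan A vs Plan G: Plan G wins 21–20.
Plan F vs Plan B: Plan B wins 35–6.
Plan F vs Plan D: Plan D wins 41–0.
Plan F vs Plan G: Plan G wins 28–13.
Plan B vs Plan D: Plan D wins 25–16.
Plan B vs Plan G: Plan B wins 35–6.
Plan D vs Plan G: Plan D wins 35–6.
Plan D beats each rival — Plan H (41–0), Plan A (30–11), Plan F (41–0), Plan B (25–16), Plan G (35–6) — so Plan D is the Condorcet winner.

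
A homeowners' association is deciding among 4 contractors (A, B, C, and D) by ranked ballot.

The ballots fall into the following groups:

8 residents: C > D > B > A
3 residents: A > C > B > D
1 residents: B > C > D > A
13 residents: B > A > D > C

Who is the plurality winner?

First-place vote totals:
  A: 3
  B: 14
  C: 8
  D: 0
B has the most first-place votes.

B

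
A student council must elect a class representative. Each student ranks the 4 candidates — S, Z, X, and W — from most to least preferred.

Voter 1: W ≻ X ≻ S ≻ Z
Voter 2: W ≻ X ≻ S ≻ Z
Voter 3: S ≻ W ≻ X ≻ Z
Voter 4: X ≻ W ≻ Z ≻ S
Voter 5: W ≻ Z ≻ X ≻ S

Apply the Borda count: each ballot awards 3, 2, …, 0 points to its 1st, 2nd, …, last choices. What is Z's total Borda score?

3

Borda scores:
  S: 1 + 1 + 3 + 0 + 0 = 5
  Z: 0 + 0 + 0 + 1 + 2 = 3
  X: 2 + 2 + 1 + 3 + 1 = 9
  W: 3 + 3 + 2 + 2 + 3 = 13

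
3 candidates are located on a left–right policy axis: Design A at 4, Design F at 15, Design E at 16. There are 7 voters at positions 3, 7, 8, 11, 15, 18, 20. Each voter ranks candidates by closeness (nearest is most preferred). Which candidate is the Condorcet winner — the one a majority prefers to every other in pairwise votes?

Design F

With single-peaked preferences on a line, the Condorcet winner is the candidate closest to the median voter.
The median voter (position 11) is closest to Design F at 15.
Check: Design F vs Design E — voters closer to Design F: 5 of 7.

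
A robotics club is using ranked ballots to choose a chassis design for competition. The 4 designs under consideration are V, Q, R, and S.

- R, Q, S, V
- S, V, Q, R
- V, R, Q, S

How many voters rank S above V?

Ballots ranking S above V: 2.
Ballots ranking V above S: 1.
So 2 of 3 voters prefer S to V.

2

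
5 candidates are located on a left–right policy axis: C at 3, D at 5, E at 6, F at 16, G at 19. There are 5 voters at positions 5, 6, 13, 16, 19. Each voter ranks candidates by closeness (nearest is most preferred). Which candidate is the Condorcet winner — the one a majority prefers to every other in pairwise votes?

With single-peaked preferences on a line, the Condorcet winner is the candidate closest to the median voter.
The median voter (position 13) is closest to F at 16.
Check: F vs D — voters closer to F: 3 of 5.

F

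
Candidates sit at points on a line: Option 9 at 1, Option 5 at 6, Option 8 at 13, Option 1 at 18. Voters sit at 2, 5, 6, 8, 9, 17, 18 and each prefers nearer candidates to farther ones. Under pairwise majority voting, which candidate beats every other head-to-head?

With single-peaked preferences on a line, the Condorcet winner is the candidate closest to the median voter.
The median voter (position 8) is closest to Option 5 at 6.
Check: Option 5 vs Option 9 — voters closer to Option 5: 6 of 7.

Option 5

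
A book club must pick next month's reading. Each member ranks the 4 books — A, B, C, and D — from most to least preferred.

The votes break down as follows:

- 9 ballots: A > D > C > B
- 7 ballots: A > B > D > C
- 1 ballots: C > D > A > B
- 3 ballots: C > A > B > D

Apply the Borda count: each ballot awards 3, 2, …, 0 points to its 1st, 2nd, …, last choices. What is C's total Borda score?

Borda scores:
  A: 9·3 + 7·3 + 1 + 3·2 = 55
  B: 9·0 + 7·2 + 0 + 3·1 = 17
  C: 9·1 + 7·0 + 3 + 3·3 = 21
  D: 9·2 + 7·1 + 2 + 3·0 = 27

21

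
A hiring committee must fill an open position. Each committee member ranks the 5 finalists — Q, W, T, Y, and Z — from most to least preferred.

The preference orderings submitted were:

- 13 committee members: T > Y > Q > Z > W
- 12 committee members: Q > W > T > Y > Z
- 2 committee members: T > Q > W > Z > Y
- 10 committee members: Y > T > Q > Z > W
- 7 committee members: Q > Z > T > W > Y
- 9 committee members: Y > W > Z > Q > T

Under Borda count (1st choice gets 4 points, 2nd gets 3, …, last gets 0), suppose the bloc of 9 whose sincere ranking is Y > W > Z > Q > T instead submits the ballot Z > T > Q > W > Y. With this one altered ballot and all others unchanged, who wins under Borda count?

T

Borda totals with the altered ballot: Q 146, W 56, T 155, Y 91, Z 82.
The switch changes the winner from Q to T.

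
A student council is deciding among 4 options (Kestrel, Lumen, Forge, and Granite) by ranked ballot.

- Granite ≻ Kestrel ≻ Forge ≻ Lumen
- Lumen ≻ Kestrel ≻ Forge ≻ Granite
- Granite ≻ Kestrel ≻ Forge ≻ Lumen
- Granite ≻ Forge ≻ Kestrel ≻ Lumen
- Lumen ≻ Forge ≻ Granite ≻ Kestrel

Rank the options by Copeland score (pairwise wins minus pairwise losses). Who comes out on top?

Granite

Pairwise results:
  Kestrel vs Lumen: Kestrel wins 3–2.
  Kestrel vs Forge: Kestrel wins 3–2.
  Kestrel vs Granite: Granite wins 4–1.
  Lumen vs Forge: Forge wins 3–2.
  Lumen vs Granite: Granite wins 3–2.
  Forge vs Granite: Granite wins 3–2.
Copeland scores (wins − losses):
  Kestrel: 2 − 1 = 1
  Lumen: 0 − 3 = -3
  Forge: 1 − 2 = -1
  Granite: 3 − 0 = 3
Granite has the best Copeland score.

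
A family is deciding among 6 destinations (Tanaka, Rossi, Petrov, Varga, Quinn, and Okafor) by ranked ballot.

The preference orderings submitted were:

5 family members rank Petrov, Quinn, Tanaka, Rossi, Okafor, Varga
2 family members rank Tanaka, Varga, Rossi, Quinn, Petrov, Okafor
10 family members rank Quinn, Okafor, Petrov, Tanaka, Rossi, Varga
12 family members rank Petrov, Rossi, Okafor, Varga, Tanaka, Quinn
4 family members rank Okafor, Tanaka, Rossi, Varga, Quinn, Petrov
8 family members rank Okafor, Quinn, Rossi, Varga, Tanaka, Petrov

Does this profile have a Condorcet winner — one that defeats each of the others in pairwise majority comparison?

Head-to-head results (41 voters total):
Tanaka vs Rossi: Tanaka wins 21–20.
Tanaka vs Petrov: Petrov wins 27–14.
Tanaka vs Varga: Tanaka wins 21–20.
Tanaka vs Quinn: Quinn wins 23–18.
Tanaka vs Okafor: Okafor wins 34–7.
Rossi vs Petrov: Petrov wins 27–14.
Rossi vs Varga: Rossi wins 39–2.
Rossi vs Quinn: Quinn wins 23–18.
Rossi vs Okafor: Okafor wins 22–19.
Petrov vs Varga: Petrov wins 27–14.
Petrov vs Quinn: Quinn wins 24–17.
Petrov vs Okafor: Okafor wins 22–19.
Varga vs Quinn: Quinn wins 23–18.
Varga vs Okafor: Okafor wins 39–2.
Quinn vs Okafor: Okafor wins 24–17.
Okafor beats each rival — Tanaka (34–7), Rossi (22–19), Petrov (22–19), Varga (39–2), Quinn (24–17) — so Okafor is the Condorcet winner.

Yes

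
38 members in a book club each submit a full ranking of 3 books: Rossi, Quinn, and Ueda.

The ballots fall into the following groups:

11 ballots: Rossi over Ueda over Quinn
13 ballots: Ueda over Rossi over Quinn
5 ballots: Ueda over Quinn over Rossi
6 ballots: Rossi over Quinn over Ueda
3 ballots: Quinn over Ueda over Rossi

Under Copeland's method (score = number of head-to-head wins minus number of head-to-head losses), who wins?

Pairwise results:
  Rossi vs Quinn: Rossi wins 30–8.
  Rossi vs Ueda: Ueda wins 21–17.
  Quinn vs Ueda: Ueda wins 29–9.
Copeland scores (wins − losses):
  Rossi: 1 − 1 = 0
  Quinn: 0 − 2 = -2
  Ueda: 2 − 0 = 2
Ueda has the best Copeland score.

Ueda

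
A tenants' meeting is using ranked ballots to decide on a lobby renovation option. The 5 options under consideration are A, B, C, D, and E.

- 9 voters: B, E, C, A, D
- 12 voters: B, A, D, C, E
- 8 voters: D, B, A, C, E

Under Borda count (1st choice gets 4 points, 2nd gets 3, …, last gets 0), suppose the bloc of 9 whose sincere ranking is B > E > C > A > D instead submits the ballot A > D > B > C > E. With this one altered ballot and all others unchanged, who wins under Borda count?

Borda totals with the altered ballot: A 88, B 90, C 29, D 83, E 0.
The winner is unchanged: still B.

B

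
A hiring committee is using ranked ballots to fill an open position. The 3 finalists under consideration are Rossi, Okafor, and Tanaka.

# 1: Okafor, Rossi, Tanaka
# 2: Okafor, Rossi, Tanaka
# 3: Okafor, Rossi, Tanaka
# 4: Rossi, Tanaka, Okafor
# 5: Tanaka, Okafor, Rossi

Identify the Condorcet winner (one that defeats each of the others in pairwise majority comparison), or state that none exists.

Okafor

Head-to-head results (5 voters total):
Rossi vs Okafor: Okafor wins 4–1.
Rossi vs Tanaka: Rossi wins 4–1.
Okafor vs Tanaka: Okafor wins 3–2.
Okafor beats each rival — Rossi (4–1), Tanaka (3–2) — so Okafor is the Condorcet winner.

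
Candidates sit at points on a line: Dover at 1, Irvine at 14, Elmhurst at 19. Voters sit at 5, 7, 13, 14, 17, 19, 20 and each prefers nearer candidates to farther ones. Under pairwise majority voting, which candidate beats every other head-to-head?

With single-peaked preferences on a line, the Condorcet winner is the candidate closest to the median voter.
The median voter (position 14) is closest to Irvine at 14.
Check: Irvine vs Elmhurst — voters closer to Irvine: 4 of 7.

Irvine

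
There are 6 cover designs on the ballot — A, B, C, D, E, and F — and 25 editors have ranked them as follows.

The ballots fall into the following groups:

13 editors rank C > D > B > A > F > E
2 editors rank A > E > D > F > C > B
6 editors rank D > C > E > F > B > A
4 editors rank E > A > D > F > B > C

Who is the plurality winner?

First-place vote totals:
  A: 2
  B: 0
  C: 13
  D: 6
  E: 4
  F: 0
C has the most first-place votes.

C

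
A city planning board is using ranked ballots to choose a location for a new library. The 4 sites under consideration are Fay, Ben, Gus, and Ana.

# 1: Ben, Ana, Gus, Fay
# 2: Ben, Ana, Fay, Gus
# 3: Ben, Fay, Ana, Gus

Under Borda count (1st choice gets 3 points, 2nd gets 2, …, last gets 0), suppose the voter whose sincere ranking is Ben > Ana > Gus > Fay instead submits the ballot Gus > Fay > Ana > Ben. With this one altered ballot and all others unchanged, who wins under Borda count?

Borda totals with the altered ballot: Fay 5, Ben 6, Gus 3, Ana 4.
The winner is unchanged: still Ben.

Ben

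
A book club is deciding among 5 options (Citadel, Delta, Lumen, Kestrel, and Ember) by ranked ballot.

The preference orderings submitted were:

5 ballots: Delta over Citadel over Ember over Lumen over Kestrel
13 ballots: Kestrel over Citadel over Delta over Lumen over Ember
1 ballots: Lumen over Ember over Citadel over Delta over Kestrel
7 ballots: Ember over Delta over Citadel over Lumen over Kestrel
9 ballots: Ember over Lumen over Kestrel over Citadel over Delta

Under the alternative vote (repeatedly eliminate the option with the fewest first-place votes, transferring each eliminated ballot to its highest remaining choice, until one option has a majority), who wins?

Round 1: Ember 16, Kestrel 13, Delta 5, Lumen 1, Citadel 0. Citadel has the fewest and is eliminated.
Round 2: Ember 16, Kestrel 13, Delta 5, Lumen 1. Lumen has the fewest and is eliminated.
Round 3: Ember 17, Kestrel 13, Delta 5. Delta has the fewest and is eliminated.
Round 4: Ember 22, Kestrel 13. Ember has a majority.

Ember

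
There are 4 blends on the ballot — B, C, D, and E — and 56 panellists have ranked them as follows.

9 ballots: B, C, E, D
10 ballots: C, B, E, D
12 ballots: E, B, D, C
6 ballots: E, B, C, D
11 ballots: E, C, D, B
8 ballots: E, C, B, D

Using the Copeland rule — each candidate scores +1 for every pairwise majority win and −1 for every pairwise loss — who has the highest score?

E

Pairwise results:
  B vs C: C wins 29–27.
  B vs D: B wins 45–11.
  B vs E: E wins 37–19.
  C vs D: C wins 44–12.
  C vs E: E wins 37–19.
  D vs E: E wins 56–0.
Copeland scores (wins − losses):
  B: 1 − 2 = -1
  C: 2 − 1 = 1
  D: 0 − 3 = -3
  E: 3 − 0 = 3
E has the best Copeland score.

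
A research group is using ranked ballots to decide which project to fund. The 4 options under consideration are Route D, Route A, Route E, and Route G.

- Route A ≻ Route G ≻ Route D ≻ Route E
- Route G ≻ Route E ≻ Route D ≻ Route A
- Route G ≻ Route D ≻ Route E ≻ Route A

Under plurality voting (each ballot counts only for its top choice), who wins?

Route G

First-place vote totals:
  Route D: 0
  Route A: 1
  Route E: 0
  Route G: 2
Route G has the most first-place votes.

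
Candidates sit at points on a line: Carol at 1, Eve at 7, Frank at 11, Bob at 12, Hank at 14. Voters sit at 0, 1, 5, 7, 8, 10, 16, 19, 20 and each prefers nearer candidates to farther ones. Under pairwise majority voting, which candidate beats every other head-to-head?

Eve

With single-peaked preferences on a line, the Condorcet winner is the candidate closest to the median voter.
The median voter (position 8) is closest to Eve at 7.
Check: Eve vs Frank — voters closer to Eve: 5 of 9.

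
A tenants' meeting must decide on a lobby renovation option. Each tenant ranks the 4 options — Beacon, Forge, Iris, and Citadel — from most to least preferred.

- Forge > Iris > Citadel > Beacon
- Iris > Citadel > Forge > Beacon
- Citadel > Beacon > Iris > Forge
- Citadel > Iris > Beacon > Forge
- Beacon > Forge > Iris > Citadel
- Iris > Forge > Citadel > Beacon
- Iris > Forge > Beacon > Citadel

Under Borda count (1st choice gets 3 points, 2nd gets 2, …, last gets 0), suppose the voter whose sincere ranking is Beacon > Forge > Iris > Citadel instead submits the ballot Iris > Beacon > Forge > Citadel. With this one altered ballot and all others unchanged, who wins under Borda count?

Borda totals with the altered ballot: Beacon 6, Forge 9, Iris 17, Citadel 10.
The winner is unchanged: still Iris.

Iris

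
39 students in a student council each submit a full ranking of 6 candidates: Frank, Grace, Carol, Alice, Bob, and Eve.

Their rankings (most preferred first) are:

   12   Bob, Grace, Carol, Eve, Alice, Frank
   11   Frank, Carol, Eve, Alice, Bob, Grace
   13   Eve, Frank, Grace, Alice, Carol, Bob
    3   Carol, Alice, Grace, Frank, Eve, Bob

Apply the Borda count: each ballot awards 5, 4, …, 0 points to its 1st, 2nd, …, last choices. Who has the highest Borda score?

Eve

Borda scores:
  Frank: 12·0 + 11·5 + 13·4 + 3·2 = 113
  Grace: 12·4 + 11·0 + 13·3 + 3·3 = 96
  Carol: 12·3 + 11·4 + 13·1 + 3·5 = 108
  Alice: 12·1 + 11·2 + 13·2 + 3·4 = 72
  Bob: 12·5 + 11·1 + 13·0 + 3·0 = 71
  Eve: 12·2 + 11·3 + 13·5 + 3·1 = 125
Eve has the highest total.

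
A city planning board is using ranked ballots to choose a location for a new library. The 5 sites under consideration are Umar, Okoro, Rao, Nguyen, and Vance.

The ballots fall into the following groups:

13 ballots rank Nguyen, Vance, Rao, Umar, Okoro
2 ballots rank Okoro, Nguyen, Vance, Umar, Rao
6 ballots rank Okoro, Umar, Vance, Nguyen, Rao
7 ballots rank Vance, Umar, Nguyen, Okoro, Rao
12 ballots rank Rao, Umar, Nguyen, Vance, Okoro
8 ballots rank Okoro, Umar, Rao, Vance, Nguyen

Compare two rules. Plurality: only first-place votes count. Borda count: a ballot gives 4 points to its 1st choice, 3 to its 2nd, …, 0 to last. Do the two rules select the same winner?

Plurality first-place counts: Umar 0, Okoro 16, Rao 12, Nguyen 13, Vance 7 → Okoro.
Borda totals: Umar 114, Okoro 71, Rao 90, Nguyen 102, Vance 103 → Umar.
The two rules disagree: plurality picks Okoro, Borda picks Umar.

No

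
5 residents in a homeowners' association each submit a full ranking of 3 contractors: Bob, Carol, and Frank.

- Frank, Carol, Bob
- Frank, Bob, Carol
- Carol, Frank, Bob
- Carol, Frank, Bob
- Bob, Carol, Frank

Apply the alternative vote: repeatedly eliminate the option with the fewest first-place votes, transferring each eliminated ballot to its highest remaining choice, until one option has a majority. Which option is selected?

Round 1: Carol 2, Frank 2, Bob 1. Bob has the fewest and is eliminated.
Round 2: Carol 3, Frank 2. Carol has a majority.

Carol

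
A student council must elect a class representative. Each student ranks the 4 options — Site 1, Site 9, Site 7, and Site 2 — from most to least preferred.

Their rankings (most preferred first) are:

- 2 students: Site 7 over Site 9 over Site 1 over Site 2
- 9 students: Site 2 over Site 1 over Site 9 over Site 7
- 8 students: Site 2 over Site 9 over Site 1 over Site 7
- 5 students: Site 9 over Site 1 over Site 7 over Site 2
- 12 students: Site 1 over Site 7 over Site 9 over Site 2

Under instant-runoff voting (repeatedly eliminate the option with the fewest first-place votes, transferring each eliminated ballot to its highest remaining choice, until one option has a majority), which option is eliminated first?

Site 7

Round 1: Site 2 17, Site 1 12, Site 9 5, Site 7 2. Site 7 has the fewest and is eliminated.
Round 2: Site 2 17, Site 1 12, Site 9 7. Site 9 has the fewest and is eliminated.
Round 3: Site 1 19, Site 2 17. Site 1 has a majority.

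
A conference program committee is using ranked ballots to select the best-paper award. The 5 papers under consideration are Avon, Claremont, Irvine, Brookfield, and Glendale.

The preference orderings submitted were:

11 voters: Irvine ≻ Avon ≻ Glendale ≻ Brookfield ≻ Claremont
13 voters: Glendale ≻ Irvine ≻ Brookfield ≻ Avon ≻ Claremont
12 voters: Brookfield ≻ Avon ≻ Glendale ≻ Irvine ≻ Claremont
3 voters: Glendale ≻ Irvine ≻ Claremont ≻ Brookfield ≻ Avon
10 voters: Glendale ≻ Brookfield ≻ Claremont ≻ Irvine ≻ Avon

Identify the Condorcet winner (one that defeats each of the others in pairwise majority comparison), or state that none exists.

Head-to-head results (49 voters total):
Avon vs Claremont: Avon wins 36–13.
Avon vs Irvine: Irvine wins 37–12.
Avon vs Brookfield: Brookfield wins 38–11.
Avon vs Glendale: Glendale wins 26–23.
Claremont vs Irvine: Irvine wins 39–10.
Claremont vs Brookfield: Brookfield wins 46–3.
Claremont vs Glendale: Glendale wins 49–0.
Irvine vs Brookfield: Irvine wins 27–22.
Irvine vs Glendale: Glendale wins 38–11.
Brookfield vs Glendale: Glendale wins 37–12.
Glendale beats each rival — Avon (26–23), Claremont (49–0), Irvine (38–11), Brookfield (37–12) — so Glendale is the Condorcet winner.

Glendale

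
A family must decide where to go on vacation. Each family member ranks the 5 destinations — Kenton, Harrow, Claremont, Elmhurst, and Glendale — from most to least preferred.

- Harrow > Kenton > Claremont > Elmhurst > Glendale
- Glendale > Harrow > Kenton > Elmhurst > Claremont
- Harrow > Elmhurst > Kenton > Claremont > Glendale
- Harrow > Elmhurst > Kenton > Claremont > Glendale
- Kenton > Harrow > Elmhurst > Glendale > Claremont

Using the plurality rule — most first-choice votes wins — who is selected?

First-place vote totals:
  Kenton: 1
  Harrow: 3
  Claremont: 0
  Elmhurst: 0
  Glendale: 1
Harrow has the most first-place votes.

Harrow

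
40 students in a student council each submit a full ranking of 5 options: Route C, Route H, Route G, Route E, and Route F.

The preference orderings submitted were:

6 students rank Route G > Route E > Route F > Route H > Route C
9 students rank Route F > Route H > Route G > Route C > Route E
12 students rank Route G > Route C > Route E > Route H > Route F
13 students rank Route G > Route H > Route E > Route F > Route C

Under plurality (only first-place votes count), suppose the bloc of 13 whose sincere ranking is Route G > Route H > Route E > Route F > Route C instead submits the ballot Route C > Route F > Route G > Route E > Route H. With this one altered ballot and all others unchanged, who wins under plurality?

Route G

First-place totals with the altered ballot: Route C 13, Route H 0, Route G 18, Route E 0, Route F 9.
The winner is unchanged: still Route G.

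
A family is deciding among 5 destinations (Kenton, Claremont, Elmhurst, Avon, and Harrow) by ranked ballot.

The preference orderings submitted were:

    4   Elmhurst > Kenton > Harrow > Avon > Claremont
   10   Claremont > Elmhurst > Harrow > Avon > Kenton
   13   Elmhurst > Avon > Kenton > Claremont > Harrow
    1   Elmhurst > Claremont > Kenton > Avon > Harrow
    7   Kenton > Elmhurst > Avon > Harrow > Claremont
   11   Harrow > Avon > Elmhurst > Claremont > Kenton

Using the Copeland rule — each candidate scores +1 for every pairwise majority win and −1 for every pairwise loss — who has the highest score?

Elmhurst

Pairwise results:
  Kenton vs Claremont: Kenton wins 24–22.
  Kenton vs Elmhurst: Elmhurst wins 39–7.
  Kenton vs Avon: Avon wins 34–12.
  Kenton vs Harrow: Kenton wins 25–21.
  Claremont vs Elmhurst: Elmhurst wins 36–10.
  Claremont vs Avon: Avon wins 35–11.
  Claremont vs Harrow: Claremont wins 24–22.
  Elmhurst vs Avon: Elmhurst wins 35–11.
  Elmhurst vs Harrow: Elmhurst wins 35–11.
  Avon vs Harrow: Harrow wins 25–21.
Copeland scores (wins − losses):
  Kenton: 2 − 2 = 0
  Claremont: 1 − 3 = -2
  Elmhurst: 4 − 0 = 4
  Avon: 2 − 2 = 0
  Harrow: 1 − 3 = -2
Elmhurst has the best Copeland score.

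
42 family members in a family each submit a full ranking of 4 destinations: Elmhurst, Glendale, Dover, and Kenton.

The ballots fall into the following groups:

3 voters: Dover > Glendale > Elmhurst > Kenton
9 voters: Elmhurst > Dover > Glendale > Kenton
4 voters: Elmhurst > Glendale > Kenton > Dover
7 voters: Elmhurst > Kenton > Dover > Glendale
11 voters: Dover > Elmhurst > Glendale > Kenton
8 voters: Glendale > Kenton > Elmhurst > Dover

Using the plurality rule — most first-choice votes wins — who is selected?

Elmhurst

First-place vote totals:
  Elmhurst: 20
  Glendale: 8
  Dover: 14
  Kenton: 0
Elmhurst has the most first-place votes.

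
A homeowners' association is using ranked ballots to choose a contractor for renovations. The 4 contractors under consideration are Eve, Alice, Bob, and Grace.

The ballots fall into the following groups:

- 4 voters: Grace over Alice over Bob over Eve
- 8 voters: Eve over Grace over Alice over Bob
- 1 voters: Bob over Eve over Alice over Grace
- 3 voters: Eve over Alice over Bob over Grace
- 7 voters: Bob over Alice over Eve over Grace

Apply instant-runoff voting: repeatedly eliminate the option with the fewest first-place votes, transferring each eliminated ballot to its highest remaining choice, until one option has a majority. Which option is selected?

Bob

Round 1: Eve 11, Bob 8, Grace 4, Alice 0. Alice has the fewest and is eliminated.
Round 2: Eve 11, Bob 8, Grace 4. Grace has the fewest and is eliminated.
Round 3: Bob 12, Eve 11. Bob has a majority.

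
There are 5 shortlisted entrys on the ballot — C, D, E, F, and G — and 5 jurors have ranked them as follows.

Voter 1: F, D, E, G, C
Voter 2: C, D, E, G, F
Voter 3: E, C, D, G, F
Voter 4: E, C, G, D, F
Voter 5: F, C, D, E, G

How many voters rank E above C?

3

Ballots ranking E above C: 3.
Ballots ranking C above E: 2.
So 3 of 5 voters prefer E to C.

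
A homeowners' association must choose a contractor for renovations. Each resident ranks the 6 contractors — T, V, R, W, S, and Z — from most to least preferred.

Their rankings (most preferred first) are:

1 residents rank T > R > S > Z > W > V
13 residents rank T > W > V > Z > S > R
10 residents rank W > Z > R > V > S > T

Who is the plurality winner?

First-place vote totals:
  T: 14
  V: 0
  R: 0
  W: 10
  S: 0
  Z: 0
T has the most first-place votes.

T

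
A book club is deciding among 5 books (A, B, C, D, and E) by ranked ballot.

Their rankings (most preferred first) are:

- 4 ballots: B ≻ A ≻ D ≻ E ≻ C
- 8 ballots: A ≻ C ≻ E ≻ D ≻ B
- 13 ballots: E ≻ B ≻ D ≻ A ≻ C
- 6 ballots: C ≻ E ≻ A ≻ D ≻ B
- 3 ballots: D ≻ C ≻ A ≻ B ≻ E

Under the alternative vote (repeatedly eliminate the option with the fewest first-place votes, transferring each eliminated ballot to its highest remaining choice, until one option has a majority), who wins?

Round 1: E 13, A 8, C 6, B 4, D 3. D has the fewest and is eliminated.
Round 2: E 13, C 9, A 8, B 4. B has the fewest and is eliminated.
Round 3: E 13, A 12, C 9. C has the fewest and is eliminated.
Round 4: E 19, A 15. E has a majority.

E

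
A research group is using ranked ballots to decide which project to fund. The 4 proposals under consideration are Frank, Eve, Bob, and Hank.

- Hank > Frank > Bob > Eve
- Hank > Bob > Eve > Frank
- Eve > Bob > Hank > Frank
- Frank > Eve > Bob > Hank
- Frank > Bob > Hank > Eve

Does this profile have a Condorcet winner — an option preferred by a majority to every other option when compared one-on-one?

No

Head-to-head results (5 voters total):
Frank vs Eve: Frank wins 3–2.
Frank vs Bob: Frank wins 3–2.
Frank vs Hank: Hank wins 3–2.
Eve vs Bob: Bob wins 3–2.
Eve vs Hank: Hank wins 3–2.
Bob vs Hank: Bob wins 3–2.
No candidate beats all others: Frank beats Bob beats Hank beats Frank, a majority cycle.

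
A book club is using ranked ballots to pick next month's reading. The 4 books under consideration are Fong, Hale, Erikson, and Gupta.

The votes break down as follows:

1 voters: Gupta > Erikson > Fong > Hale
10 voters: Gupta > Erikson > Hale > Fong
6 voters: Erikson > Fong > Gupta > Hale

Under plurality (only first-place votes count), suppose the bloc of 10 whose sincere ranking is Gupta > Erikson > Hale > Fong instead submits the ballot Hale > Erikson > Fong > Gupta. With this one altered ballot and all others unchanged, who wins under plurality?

First-place totals with the altered ballot: Fong 0, Hale 10, Erikson 6, Gupta 1.
The switch changes the winner from Gupta to Hale.

Hale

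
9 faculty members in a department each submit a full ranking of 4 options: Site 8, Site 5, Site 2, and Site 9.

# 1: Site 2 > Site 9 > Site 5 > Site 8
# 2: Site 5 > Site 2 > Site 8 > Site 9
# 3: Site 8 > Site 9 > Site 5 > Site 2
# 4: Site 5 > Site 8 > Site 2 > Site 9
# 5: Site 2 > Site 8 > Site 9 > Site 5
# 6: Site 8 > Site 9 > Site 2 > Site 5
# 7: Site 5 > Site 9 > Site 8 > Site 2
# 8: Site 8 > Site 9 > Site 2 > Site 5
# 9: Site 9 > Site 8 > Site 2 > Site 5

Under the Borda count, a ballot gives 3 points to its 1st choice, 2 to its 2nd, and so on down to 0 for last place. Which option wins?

Site 8

Borda scores:
  Site 8: 0 + 1 + 3 + 2 + 2 + 3 + 1 + 3 + 2 = 17
  Site 5: 1 + 3 + 1 + 3 + 0 + 0 + 3 + 0 + 0 = 11
  Site 2: 3 + 2 + 0 + 1 + 3 + 1 + 0 + 1 + 1 = 12
  Site 9: 2 + 0 + 2 + 0 + 1 + 2 + 2 + 2 + 3 = 14
Site 8 has the highest total.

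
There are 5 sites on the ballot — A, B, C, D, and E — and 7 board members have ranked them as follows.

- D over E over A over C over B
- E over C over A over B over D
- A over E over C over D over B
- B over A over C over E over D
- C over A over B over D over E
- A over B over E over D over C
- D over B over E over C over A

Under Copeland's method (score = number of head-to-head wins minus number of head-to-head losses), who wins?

A

Pairwise results:
  A vs B: A wins 5–2.
  A vs C: A wins 4–3.
  A vs D: A wins 5–2.
  A vs E: A wins 4–3.
  B vs C: C wins 4–3.
  B vs D: B wins 4–3.
  B vs E: B wins 4–3.
  C vs D: C wins 4–3.
  C vs E: E wins 5–2.
  D vs E: E wins 4–3.
Copeland scores (wins − losses):
  A: 4 − 0 = 4
  B: 2 − 2 = 0
  C: 2 − 2 = 0
  D: 0 − 4 = -4
  E: 2 − 2 = 0
A has the best Copeland score.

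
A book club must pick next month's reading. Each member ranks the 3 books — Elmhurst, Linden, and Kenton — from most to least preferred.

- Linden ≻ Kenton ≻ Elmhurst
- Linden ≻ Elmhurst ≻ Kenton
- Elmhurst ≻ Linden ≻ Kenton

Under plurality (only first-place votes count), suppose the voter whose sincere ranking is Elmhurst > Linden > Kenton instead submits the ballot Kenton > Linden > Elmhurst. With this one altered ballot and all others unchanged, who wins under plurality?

Linden

First-place totals with the altered ballot: Elmhurst 0, Linden 2, Kenton 1.
The winner is unchanged: still Linden.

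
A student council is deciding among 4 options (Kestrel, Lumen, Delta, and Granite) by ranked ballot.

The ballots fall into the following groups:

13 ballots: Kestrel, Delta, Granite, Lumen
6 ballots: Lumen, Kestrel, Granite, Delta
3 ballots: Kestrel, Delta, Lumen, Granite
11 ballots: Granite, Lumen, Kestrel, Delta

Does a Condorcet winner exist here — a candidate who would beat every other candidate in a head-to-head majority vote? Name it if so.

There is no Condorcet winner

Head-to-head results (33 voters total):
Kestrel vs Lumen: Lumen wins 17–16.
Kestrel vs Delta: Kestrel wins 33–0.
Kestrel vs Granite: Kestrel wins 22–11.
Lumen vs Delta: Lumen wins 17–16.
Lumen vs Granite: Granite wins 24–9.
Delta vs Granite: Granite wins 17–16.
No candidate beats all others: Kestrel beats Granite beats Lumen beats Kestrel, a majority cycle.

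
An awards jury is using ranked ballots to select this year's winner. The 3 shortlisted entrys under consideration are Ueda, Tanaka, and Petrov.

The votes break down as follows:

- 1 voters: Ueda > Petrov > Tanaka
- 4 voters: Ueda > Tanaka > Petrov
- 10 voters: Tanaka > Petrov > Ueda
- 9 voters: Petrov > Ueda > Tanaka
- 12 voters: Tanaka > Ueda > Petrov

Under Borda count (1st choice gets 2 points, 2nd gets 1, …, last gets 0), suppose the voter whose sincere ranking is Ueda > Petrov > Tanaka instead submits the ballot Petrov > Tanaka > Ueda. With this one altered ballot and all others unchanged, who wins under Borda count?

Tanaka

Borda totals with the altered ballot: Ueda 29, Tanaka 49, Petrov 30.
The winner is unchanged: still Tanaka.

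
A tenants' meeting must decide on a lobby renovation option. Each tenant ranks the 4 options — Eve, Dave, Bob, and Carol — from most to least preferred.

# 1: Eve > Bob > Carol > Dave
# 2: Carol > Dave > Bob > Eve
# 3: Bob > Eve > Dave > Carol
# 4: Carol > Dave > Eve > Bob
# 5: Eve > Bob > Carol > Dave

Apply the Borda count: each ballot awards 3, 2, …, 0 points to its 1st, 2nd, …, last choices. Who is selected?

Borda scores:
  Eve: 3 + 0 + 2 + 1 + 3 = 9
  Dave: 0 + 2 + 1 + 2 + 0 = 5
  Bob: 2 + 1 + 3 + 0 + 2 = 8
  Carol: 1 + 3 + 0 + 3 + 1 = 8
Eve has the highest total.

Eve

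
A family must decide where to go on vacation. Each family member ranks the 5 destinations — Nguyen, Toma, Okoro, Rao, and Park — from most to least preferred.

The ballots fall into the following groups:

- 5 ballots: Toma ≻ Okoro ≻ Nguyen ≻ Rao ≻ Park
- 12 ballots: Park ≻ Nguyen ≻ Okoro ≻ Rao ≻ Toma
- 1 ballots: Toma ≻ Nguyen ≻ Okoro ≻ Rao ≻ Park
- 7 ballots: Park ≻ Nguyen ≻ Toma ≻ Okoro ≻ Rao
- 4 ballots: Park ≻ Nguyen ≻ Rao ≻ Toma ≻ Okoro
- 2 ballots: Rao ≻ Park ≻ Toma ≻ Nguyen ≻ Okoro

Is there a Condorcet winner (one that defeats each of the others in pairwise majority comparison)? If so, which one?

Park

Head-to-head results (31 voters total):
Nguyen vs Toma: Nguyen wins 23–8.
Nguyen vs Okoro: Nguyen wins 26–5.
Nguyen vs Rao: Nguyen wins 29–2.
Nguyen vs Park: Park wins 25–6.
Toma vs Okoro: Toma wins 19–12.
Toma vs Rao: Rao wins 18–13.
Toma vs Park: Park wins 25–6.
Okoro vs Rao: Okoro wins 25–6.
Okoro vs Park: Park wins 25–6.
Rao vs Park: Park wins 23–8.
Park beats each rival — Nguyen (25–6), Toma (25–6), Okoro (25–6), Rao (23–8) — so Park is the Condorcet winner.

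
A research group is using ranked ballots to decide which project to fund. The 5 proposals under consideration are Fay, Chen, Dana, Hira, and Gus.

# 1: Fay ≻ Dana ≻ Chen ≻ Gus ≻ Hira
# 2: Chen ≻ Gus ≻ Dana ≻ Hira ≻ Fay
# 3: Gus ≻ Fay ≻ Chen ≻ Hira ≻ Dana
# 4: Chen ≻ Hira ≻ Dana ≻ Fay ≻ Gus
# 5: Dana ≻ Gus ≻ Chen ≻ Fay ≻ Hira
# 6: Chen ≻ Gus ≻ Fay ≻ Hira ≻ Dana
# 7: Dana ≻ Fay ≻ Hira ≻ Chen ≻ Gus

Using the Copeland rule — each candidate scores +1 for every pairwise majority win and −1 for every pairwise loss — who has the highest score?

Pairwise results:
  Fay vs Chen: Chen wins 4–3.
  Fay vs Dana: Dana wins 4–3.
  Fay vs Hira: Fay wins 5–2.
  Fay vs Gus: Gus wins 4–3.
  Chen vs Dana: Chen wins 4–3.
  Chen vs Hira: Chen wins 6–1.
  Chen vs Gus: Chen wins 5–2.
  Dana vs Hira: Dana wins 4–3.
  Dana vs Gus: Dana wins 4–3.
  Hira vs Gus: Gus wins 5–2.
Copeland scores (wins − losses):
  Fay: 1 − 3 = -2
  Chen: 4 − 0 = 4
  Dana: 3 − 1 = 2
  Hira: 0 − 4 = -4
  Gus: 2 − 2 = 0
Chen has the best Copeland score.

Chen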